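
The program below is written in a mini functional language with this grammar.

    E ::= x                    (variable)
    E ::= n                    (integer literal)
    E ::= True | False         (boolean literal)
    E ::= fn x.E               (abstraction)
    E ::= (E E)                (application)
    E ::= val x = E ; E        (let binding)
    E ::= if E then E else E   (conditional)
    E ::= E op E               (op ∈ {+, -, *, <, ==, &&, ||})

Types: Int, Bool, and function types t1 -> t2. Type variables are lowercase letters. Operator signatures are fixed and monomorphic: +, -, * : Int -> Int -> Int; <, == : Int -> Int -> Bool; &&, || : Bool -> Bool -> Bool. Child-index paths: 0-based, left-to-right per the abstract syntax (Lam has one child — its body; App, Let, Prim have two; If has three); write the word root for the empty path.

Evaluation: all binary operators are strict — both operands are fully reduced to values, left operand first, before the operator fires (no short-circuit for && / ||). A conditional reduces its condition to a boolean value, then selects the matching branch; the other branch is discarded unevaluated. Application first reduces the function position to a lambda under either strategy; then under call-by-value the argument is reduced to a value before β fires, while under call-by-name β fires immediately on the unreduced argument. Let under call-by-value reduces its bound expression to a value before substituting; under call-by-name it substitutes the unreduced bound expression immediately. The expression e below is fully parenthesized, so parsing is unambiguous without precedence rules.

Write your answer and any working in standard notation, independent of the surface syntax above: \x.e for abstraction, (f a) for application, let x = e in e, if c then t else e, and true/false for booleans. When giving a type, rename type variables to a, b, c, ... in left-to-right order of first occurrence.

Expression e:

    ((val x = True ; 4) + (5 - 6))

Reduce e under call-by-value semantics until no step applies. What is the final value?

Trace:
step 0: ((let x = true in 4) + (5 - 6))
step 1: [let@0] (4 + (5 - 6))
step 2: [delta@1] (4 + -1)
step 3: [delta@root] 3

Answer: 3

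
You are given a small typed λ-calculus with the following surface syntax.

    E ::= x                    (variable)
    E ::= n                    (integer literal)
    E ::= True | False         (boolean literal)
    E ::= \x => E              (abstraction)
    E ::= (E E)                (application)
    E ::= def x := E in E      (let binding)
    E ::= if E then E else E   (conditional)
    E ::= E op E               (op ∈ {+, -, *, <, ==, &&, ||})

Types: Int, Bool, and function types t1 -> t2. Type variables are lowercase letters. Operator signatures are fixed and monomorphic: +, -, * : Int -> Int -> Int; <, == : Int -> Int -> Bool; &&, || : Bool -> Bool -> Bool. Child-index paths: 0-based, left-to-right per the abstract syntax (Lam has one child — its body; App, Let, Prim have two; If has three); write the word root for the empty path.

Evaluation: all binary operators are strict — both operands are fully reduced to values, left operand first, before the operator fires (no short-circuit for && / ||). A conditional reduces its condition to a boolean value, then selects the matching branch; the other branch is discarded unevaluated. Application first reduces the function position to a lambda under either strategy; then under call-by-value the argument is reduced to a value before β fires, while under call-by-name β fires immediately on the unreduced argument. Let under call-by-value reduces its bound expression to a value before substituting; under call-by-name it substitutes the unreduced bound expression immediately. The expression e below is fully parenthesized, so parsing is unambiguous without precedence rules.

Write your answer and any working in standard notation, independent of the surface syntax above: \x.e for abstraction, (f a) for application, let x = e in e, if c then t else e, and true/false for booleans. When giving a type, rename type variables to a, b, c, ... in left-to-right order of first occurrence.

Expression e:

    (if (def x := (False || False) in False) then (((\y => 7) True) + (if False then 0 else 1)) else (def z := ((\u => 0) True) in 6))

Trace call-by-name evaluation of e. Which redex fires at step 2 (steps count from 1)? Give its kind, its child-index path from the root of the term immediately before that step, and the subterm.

Derivation:
step 0: (if (let x = (false || false) in false) then (((\y.7) true) + (if false then 0 else 1)) else (let z = ((\u.0) true) in 6))
step 1: [let@0] (if false then (((\y.7) true) + (if false then 0 else 1)) else (let z = ((\u.0) true) in 6))
step 2: [if@root] (let z = ((\u.0) true) in 6)

Answer: if at root : (if false then (((\y.7) true) + (if false then 0 else 1)) else (let z = ((\u.0) true) in 6))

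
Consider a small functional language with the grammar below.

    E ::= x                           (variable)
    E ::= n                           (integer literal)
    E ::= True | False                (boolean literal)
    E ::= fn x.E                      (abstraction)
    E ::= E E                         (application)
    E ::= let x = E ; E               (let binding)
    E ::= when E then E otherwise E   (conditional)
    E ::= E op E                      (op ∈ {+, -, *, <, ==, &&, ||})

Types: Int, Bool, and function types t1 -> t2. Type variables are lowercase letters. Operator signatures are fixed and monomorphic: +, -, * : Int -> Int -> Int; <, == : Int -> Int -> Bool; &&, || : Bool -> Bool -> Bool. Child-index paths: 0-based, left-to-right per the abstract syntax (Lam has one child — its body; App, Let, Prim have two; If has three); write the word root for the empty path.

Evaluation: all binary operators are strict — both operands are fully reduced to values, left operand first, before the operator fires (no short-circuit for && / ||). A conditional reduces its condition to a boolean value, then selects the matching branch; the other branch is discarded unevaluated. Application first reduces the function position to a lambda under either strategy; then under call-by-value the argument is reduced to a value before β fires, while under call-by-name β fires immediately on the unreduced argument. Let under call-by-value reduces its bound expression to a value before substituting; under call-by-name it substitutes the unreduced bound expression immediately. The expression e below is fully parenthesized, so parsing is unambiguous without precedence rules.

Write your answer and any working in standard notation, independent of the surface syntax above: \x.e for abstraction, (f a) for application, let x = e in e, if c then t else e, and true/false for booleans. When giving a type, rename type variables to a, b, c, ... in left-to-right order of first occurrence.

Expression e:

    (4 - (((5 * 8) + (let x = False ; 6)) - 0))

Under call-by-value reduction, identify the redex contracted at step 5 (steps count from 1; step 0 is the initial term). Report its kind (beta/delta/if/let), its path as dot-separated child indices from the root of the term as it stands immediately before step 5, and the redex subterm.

Trace:
step 0: (4 - (((5 * 8) + (let x = false in 6)) - 0))
step 1: [delta@1.0.0] (4 - ((40 + (let x = false in 6)) - 0))
step 2: [let@1.0.1] (4 - ((40 + 6) - 0))
step 3: [delta@1.0] (4 - (46 - 0))
step 4: [delta@1] (4 - 46)
step 5: [delta@root] -42

Answer: delta at root : (4 - 46)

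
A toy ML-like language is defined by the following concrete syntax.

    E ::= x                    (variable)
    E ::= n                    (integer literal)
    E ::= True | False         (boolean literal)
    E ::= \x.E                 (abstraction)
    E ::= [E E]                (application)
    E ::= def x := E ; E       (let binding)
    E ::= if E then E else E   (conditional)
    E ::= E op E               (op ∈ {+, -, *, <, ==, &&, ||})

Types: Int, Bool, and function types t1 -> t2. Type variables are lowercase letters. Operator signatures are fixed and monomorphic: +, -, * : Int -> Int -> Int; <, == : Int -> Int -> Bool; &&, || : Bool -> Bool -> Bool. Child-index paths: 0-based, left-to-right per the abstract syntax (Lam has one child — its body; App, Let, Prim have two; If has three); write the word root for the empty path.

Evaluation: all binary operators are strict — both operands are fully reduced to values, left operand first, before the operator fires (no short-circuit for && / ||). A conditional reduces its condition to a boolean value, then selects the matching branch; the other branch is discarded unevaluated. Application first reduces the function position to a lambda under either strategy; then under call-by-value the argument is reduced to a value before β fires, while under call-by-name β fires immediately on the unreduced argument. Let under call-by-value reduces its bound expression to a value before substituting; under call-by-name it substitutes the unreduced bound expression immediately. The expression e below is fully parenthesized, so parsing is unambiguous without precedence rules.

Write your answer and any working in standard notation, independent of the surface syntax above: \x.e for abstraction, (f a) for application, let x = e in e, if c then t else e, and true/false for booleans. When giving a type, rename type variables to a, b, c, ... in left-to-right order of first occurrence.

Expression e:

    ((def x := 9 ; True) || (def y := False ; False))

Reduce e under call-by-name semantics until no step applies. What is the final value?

Working:
step 0: ((let x = 9 in true) || (let y = false in false))
step 1: [let@0] (true || (let y = false in false))
step 2: [let@1] (true || false)
step 3: [delta@root] true

Answer: true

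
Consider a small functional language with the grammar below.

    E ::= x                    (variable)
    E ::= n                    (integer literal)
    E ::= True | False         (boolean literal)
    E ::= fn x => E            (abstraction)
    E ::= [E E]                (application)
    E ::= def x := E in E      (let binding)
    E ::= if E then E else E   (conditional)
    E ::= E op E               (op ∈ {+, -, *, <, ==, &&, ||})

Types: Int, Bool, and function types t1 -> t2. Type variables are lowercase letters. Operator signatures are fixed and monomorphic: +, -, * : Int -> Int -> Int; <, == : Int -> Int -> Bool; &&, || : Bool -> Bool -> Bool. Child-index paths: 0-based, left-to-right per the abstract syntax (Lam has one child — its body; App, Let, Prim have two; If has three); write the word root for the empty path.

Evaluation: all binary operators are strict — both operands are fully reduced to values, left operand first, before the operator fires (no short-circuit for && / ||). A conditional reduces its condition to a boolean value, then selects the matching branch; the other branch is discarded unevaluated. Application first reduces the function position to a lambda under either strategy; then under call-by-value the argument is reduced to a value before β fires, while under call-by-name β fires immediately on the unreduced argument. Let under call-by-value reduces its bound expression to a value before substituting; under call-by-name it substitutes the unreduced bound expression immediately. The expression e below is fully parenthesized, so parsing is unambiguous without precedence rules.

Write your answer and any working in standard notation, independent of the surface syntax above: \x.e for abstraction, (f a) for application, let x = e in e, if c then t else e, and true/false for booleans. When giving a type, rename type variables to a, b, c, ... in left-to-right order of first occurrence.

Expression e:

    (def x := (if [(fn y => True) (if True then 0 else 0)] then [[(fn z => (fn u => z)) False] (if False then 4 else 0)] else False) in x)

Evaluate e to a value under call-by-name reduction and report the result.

Working:
step 0: (let x = (if ((\y.true) (if true then 0 else 0)) then (((\z.(\u.z)) false) (if false then 4 else 0)) else false) in x)
step 1: [let@root] (if ((\y.true) (if true then 0 else 0)) then (((\z.(\u.z)) false) (if false then 4 else 0)) else false)
step 2: [beta@0] (if true then (((\z.(\u.z)) false) (if false then 4 else 0)) else false)
step 3: [if@root] (((\z.(\u.z)) false) (if false then 4 else 0))
step 4: [beta@0] ((\u.false) (if false then 4 else 0))
step 5: [beta@root] false

Answer: false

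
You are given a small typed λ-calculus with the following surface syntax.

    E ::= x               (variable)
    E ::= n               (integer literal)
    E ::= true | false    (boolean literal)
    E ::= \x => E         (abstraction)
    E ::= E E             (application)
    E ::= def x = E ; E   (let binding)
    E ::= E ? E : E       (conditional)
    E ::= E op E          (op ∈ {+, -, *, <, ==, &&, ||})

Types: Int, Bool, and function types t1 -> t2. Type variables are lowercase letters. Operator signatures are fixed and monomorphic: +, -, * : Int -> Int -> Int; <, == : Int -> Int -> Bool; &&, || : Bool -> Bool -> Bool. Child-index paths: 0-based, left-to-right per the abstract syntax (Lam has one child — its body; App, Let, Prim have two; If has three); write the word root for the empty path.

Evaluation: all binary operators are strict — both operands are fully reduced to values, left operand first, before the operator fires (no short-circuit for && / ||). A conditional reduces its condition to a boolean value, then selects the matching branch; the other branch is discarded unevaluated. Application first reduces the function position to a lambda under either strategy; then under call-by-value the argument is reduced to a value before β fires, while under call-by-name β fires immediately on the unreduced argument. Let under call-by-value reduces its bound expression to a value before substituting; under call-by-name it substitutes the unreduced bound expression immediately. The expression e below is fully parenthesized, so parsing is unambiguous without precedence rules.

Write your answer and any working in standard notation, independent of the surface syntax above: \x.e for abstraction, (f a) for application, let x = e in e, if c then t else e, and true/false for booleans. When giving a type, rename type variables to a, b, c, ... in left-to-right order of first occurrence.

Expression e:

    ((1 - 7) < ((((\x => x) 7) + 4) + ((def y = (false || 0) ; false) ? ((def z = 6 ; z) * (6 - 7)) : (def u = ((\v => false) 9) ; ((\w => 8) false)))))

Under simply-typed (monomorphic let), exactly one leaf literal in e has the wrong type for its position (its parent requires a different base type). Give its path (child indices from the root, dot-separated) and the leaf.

Answer: 1.1.0.0.1 : 0

Derivation:
  unify Int ~ Int
  unify Int ~ Int
  unify Int ~ Int
x : a
\x._ : a -> a
  unify a -> a ~ Int -> b
  unify a ~ Int
  unify Int ~ b
_ _ : Int
  unify Int ~ Int
  unify Int ~ Int
  unify Int ~ Int
  unify Bool ~ Bool
  unify Int ~ Bool
  FAIL: mismatch Int ~ Bool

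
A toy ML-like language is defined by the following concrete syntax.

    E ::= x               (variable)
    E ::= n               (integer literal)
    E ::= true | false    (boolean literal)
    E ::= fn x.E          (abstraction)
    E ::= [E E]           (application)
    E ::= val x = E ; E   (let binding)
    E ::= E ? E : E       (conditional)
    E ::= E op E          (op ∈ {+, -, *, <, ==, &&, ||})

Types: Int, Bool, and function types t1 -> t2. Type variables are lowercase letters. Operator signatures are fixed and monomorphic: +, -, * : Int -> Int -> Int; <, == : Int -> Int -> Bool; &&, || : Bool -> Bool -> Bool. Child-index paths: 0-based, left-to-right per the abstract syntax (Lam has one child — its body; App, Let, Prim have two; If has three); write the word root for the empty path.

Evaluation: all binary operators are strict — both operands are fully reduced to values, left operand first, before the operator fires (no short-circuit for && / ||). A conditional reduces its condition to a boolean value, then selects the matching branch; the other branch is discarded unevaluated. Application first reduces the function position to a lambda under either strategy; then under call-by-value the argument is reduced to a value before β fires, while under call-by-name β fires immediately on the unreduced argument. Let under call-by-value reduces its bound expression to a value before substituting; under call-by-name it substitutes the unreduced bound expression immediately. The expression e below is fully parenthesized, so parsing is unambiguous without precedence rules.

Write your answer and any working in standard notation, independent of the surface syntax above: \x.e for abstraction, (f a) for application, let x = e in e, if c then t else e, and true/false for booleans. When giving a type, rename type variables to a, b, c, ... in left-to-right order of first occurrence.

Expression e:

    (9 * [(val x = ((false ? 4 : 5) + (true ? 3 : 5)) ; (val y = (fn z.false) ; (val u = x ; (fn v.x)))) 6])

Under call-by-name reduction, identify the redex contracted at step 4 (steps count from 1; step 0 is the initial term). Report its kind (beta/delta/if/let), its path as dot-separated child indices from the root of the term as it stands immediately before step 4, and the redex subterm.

Trace:
step 0: (9 * ((let x = ((if false then 4 else 5) + (if true then 3 else 5)) in (let y = (\z.false) in (let u = x in (\v.x)))) 6))
step 1: [let@1.0] (9 * ((let y = (\z.false) in (let u = ((if false then 4 else 5) + (if true then 3 else 5)) in (\v.((if false then 4 else 5) + (if true then 3 else 5))))) 6))
step 2: [let@1.0] (9 * ((let u = ((if false then 4 else 5) + (if true then 3 else 5)) in (\v.((if false then 4 else 5) + (if true then 3 else 5)))) 6))
step 3: [let@1.0] (9 * ((\v.((if false then 4 else 5) + (if true then 3 else 5))) 6))
step 4: [beta@1] (9 * ((if false then 4 else 5) + (if true then 3 else 5)))

Answer: beta at 1 : ((\v.((if false then 4 else 5) + (if true then 3 else 5))) 6)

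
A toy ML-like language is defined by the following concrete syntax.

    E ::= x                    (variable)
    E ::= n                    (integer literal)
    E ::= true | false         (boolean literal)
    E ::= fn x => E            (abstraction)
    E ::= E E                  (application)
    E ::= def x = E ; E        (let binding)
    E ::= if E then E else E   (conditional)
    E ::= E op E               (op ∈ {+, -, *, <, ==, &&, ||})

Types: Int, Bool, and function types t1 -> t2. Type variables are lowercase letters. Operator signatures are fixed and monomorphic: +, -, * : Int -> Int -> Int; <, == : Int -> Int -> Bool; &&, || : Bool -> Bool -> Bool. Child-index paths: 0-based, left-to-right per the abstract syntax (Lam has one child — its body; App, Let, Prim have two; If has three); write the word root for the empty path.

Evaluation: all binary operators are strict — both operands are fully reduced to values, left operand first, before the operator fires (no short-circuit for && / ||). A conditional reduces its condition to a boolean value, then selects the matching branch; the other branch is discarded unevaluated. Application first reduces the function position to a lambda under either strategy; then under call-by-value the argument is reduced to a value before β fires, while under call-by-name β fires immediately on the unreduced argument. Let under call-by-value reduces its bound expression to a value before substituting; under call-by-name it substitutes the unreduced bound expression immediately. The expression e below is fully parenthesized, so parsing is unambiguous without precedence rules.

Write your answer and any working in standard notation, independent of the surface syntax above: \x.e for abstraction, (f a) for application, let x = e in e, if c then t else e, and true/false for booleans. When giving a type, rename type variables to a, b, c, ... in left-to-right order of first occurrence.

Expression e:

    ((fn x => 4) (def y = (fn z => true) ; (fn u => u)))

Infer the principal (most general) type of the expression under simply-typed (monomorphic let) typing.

Answer: Int

Working:
\x._ : a -> Int
\z._ : b -> Bool
let y : b -> Bool
u : c
\u._ : c -> c
  unify a -> Int ~ (c -> c) -> d
  unify a ~ c -> c
  unify Int ~ d
_ _ : Int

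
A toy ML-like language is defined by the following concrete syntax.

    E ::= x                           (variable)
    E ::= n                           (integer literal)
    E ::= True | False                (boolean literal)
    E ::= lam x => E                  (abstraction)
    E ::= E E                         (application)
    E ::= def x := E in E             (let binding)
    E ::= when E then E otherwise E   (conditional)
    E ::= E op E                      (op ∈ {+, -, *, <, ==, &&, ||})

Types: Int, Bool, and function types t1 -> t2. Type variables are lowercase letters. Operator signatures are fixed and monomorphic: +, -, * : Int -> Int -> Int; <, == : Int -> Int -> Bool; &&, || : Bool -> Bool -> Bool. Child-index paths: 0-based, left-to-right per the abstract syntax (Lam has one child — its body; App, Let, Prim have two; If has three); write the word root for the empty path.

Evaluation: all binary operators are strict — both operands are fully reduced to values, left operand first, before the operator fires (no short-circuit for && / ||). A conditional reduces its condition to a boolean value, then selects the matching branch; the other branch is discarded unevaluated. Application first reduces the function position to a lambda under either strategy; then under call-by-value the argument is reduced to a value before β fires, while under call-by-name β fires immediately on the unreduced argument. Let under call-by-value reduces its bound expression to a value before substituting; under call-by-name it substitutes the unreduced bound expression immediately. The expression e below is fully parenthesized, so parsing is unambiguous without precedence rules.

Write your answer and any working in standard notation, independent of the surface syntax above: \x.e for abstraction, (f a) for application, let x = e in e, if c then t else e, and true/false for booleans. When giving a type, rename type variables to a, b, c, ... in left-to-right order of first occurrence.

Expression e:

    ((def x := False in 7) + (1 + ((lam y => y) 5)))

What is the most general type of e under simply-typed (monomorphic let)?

Answer: Int

Trace:
let x : Bool
  unify Int ~ Int
  unify Int ~ Int
y : a
\y._ : a -> a
  unify a -> a ~ Int -> b
  unify a ~ Int
  unify Int ~ b
_ _ : Int
  unify Int ~ Int
  unify Int ~ Int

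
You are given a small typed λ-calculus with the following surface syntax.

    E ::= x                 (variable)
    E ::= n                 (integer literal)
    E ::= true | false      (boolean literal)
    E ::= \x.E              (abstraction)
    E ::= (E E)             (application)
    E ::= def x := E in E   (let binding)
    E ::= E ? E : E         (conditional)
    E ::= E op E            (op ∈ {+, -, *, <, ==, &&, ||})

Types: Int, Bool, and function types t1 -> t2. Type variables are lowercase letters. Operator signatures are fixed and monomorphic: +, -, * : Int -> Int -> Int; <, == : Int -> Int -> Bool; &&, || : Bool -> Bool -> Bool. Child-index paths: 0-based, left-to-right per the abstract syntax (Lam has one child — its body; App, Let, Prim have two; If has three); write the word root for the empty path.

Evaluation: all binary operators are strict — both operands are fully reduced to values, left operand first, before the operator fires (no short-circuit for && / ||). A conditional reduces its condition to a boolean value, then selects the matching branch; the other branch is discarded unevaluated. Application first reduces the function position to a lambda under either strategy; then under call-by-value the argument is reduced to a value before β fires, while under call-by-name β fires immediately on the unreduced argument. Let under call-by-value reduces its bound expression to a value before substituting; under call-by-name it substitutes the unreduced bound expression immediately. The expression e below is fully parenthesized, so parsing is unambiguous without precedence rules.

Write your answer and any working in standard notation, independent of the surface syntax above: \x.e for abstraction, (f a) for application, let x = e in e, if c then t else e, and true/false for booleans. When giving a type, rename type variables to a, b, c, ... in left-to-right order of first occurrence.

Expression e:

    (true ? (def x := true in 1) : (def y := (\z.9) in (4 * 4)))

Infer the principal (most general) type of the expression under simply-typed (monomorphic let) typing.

Answer: Int

Working:
  unify Bool ~ Bool
let x : Bool
\z._ : a -> Int
let y : a -> Int
  unify Int ~ Int
  unify Int ~ Int
  unify Int ~ Int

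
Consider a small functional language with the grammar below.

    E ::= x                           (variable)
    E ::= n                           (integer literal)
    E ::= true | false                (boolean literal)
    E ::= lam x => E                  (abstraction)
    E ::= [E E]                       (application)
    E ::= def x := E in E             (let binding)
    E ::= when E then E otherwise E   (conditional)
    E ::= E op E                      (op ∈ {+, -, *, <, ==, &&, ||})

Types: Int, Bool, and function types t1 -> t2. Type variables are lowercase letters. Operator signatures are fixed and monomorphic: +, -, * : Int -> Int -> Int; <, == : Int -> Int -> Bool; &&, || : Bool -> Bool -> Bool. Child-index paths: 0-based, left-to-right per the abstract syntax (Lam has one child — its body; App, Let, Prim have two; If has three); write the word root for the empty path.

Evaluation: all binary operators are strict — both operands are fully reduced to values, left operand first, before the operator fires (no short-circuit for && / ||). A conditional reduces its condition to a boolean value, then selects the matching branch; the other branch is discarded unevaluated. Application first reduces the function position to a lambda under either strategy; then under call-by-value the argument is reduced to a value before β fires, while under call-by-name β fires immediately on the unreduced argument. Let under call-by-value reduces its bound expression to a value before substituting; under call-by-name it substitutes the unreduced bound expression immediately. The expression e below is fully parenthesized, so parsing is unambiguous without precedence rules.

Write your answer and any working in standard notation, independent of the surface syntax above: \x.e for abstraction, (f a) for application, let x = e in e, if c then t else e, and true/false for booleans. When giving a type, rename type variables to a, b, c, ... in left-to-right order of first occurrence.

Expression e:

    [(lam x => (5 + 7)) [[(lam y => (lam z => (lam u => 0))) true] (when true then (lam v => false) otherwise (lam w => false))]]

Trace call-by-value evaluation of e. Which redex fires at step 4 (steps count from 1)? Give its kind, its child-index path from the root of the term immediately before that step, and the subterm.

Derivation:
step 0: ((\x.(5 + 7)) (((\y.(\z.(\u.0))) true) (if true then (\v.false) else (\w.false))))
step 1: [beta@1.0] ((\x.(5 + 7)) ((\z.(\u.0)) (if true then (\v.false) else (\w.false))))
step 2: [if@1.1] ((\x.(5 + 7)) ((\z.(\u.0)) (\v.false)))
step 3: [beta@1] ((\x.(5 + 7)) (\u.0))
step 4: [beta@root] (5 + 7)

Answer: beta at root : ((\x.(5 + 7)) (\u.0))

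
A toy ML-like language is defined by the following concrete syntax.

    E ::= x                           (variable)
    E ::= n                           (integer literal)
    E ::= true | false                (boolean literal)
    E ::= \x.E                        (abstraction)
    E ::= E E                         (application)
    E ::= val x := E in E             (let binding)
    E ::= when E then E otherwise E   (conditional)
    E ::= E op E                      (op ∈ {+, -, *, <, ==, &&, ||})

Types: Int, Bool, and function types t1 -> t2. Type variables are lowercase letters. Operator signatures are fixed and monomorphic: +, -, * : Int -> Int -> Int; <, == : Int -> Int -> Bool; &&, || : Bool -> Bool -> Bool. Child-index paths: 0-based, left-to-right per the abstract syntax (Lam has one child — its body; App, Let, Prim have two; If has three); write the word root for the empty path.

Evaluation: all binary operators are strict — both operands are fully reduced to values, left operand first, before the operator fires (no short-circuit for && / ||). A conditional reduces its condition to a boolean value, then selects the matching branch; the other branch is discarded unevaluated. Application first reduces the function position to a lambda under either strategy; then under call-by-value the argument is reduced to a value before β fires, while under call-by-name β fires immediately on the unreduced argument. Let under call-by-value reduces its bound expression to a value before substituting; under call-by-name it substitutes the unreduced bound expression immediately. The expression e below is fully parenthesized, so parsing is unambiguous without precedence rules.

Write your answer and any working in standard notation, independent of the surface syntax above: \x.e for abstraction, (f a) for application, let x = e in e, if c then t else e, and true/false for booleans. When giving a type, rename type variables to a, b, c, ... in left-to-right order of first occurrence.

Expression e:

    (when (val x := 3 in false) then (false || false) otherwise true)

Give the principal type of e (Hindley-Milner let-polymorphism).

Answer: Bool

Trace:
let x : Int
  unify Bool ~ Bool
  unify Bool ~ Bool
  unify Bool ~ Bool
  unify Bool ~ Bool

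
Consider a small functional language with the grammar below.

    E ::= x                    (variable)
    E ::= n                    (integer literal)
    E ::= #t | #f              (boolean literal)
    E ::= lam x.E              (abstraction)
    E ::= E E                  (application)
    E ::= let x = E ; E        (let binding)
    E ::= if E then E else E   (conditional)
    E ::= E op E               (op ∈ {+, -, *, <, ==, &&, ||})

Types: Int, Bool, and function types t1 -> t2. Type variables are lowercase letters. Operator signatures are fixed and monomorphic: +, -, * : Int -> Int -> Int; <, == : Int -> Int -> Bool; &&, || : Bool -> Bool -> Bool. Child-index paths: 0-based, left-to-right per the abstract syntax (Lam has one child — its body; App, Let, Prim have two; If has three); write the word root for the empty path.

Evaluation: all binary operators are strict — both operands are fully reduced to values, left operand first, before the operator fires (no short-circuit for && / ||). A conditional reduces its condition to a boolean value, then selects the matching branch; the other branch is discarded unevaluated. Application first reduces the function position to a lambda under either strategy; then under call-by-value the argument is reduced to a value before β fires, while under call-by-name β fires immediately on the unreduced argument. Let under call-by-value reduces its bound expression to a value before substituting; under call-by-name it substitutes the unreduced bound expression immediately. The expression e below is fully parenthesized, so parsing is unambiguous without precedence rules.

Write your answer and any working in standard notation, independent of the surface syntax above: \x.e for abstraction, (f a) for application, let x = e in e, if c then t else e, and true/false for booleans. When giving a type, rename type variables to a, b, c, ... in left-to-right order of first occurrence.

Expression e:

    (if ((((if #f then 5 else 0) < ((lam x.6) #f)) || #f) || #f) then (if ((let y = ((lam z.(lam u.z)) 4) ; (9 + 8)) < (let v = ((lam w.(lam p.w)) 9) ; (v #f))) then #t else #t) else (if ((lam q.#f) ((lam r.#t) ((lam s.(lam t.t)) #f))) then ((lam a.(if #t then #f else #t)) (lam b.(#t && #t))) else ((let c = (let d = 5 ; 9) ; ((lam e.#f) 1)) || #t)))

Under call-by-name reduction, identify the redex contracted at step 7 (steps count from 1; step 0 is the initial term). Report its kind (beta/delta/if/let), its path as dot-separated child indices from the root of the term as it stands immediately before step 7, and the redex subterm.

Answer: let at 0.0 : (let y = ((\z.(\u.z)) 4) in (9 + 8))

Derivation:
step 0: (if ((((if false then 5 else 0) < ((\x.6) false)) || false) || false) then (if ((let y = ((\z.(\u.z)) 4) in (9 + 8)) < (let v = ((\w.(\p.w)) 9) in (v false))) then true else true) else (if ((\q.false) ((\r.true) ((\s.(\t.t)) false))) then ((\a.(if true then false else true)) (\b.(true && true))) else ((let c = (let d = 5 in 9) in ((\e.false) 1)) || true)))
step 1: [if@0.0.0.0] (if (((0 < ((\x.6) false)) || false) || false) then (if ((let y = ((\z.(\u.z)) 4) in (9 + 8)) < (let v = ((\w.(\p.w)) 9) in (v false))) then true else true) else (if ((\q.false) ((\r.true) ((\s.(\t.t)) false))) then ((\a.(if true then false else true)) (\b.(true && true))) else ((let c = (let d = 5 in 9) in ((\e.false) 1)) || true)))
step 2: [beta@0.0.0.1] (if (((0 < 6) || false) || false) then (if ((let y = ((\z.(\u.z)) 4) in (9 + 8)) < (let v = ((\w.(\p.w)) 9) in (v false))) then true else true) else (if ((\q.false) ((\r.true) ((\s.(\t.t)) false))) then ((\a.(if true then false else true)) (\b.(true && true))) else ((let c = (let d = 5 in 9) in ((\e.false) 1)) || true)))
step 3: [delta@0.0.0] (if ((true || false) || false) then (if ((let y = ((\z.(\u.z)) 4) in (9 + 8)) < (let v = ((\w.(\p.w)) 9) in (v false))) then true else true) else (if ((\q.false) ((\r.true) ((\s.(\t.t)) false))) then ((\a.(if true then false else true)) (\b.(true && true))) else ((let c = (let d = 5 in 9) in ((\e.false) 1)) || true)))
step 4: [delta@0.0] (if (true || false) then (if ((let y = ((\z.(\u.z)) 4) in (9 + 8)) < (let v = ((\w.(\p.w)) 9) in (v false))) then true else true) else (if ((\q.false) ((\r.true) ((\s.(\t.t)) false))) then ((\a.(if true then false else true)) (\b.(true && true))) else ((let c = (let d = 5 in 9) in ((\e.false) 1)) || true)))
step 5: [delta@0] (if true then (if ((let y = ((\z.(\u.z)) 4) in (9 + 8)) < (let v = ((\w.(\p.w)) 9) in (v false))) then true else true) else (if ((\q.false) ((\r.true) ((\s.(\t.t)) false))) then ((\a.(if true then false else true)) (\b.(true && true))) else ((let c = (let d = 5 in 9) in ((\e.false) 1)) || true)))
step 6: [if@root] (if ((let y = ((\z.(\u.z)) 4) in (9 + 8)) < (let v = ((\w.(\p.w)) 9) in (v false))) then true else true)
step 7: [let@0.0] (if ((9 + 8) < (let v = ((\w.(\p.w)) 9) in (v false))) then true else true)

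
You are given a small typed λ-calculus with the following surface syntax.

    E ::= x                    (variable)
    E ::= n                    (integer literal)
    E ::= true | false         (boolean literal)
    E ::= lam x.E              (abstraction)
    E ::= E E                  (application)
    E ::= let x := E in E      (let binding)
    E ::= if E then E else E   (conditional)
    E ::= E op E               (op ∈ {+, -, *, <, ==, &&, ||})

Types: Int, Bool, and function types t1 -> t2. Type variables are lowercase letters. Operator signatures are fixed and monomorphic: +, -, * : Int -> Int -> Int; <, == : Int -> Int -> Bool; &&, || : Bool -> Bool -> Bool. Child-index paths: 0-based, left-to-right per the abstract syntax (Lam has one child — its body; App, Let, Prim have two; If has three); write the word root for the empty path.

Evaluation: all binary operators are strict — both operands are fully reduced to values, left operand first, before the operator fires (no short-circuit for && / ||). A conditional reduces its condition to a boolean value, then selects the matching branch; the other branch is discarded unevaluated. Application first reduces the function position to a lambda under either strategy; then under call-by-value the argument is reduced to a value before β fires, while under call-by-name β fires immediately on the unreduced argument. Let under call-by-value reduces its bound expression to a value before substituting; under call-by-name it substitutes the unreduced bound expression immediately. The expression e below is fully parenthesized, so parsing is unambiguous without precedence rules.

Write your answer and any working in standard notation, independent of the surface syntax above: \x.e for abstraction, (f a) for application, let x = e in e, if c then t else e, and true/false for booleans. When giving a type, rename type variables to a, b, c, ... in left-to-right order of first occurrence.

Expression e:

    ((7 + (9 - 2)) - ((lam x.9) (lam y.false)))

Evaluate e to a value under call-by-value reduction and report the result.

Derivation:
step 0: ((7 + (9 - 2)) - ((\x.9) (\y.false)))
step 1: [delta@0.1] ((7 + 7) - ((\x.9) (\y.false)))
step 2: [delta@0] (14 - ((\x.9) (\y.false)))
step 3: [beta@1] (14 - 9)
step 4: [delta@root] 5

Answer: 5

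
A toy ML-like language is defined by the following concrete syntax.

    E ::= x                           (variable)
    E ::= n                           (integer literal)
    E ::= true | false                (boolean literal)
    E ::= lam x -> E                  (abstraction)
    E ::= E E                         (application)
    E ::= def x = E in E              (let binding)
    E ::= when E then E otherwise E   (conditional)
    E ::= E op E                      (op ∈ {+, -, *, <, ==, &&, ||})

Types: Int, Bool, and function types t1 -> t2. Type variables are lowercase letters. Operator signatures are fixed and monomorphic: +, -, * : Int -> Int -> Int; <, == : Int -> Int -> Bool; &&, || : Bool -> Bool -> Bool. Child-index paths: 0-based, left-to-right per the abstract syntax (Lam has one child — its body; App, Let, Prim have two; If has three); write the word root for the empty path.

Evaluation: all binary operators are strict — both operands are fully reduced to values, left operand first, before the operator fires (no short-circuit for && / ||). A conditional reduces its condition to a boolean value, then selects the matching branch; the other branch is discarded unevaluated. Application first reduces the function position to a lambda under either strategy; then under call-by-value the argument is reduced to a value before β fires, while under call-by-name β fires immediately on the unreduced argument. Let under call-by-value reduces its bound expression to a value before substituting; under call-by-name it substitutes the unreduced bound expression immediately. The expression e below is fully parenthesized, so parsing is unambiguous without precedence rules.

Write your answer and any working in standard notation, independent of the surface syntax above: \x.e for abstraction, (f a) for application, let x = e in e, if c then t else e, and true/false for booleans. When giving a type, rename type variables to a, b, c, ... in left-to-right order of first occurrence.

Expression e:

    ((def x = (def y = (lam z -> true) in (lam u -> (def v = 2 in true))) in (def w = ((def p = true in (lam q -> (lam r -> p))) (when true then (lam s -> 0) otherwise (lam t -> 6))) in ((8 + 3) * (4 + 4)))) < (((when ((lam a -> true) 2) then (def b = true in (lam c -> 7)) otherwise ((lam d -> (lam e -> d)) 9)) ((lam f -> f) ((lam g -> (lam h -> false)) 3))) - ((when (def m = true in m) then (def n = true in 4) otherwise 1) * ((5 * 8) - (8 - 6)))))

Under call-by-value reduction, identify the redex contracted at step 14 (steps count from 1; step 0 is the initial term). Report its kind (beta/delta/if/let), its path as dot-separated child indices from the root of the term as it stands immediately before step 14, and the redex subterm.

Answer: beta at 1.0.1 : ((\f.f) (\h.false))

Derivation:
step 0: ((let x = (let y = (\z.true) in (\u.(let v = 2 in true))) in (let w = ((let p = true in (\q.(\r.p))) (if true then (\s.0) else (\t.6))) in ((8 + 3) * (4 + 4)))) < (((if ((\a.true) 2) then (let b = true in (\c.7)) else ((\d.(\e.d)) 9)) ((\f.f) ((\g.(\h.false)) 3))) - ((if (let m = true in m) then (let n = true in 4) else 1) * ((5 * 8) - (8 - 6)))))
step 1: [let@0.0] ((let x = (\u.(let v = 2 in true)) in (let w = ((let p = true in (\q.(\r.p))) (if true then (\s.0) else (\t.6))) in ((8 + 3) * (4 + 4)))) < (((if ((\a.true) 2) then (let b = true in (\c.7)) else ((\d.(\e.d)) 9)) ((\f.f) ((\g.(\h.false)) 3))) - ((if (let m = true in m) then (let n = true in 4) else 1) * ((5 * 8) - (8 - 6)))))
step 2: [let@0] ((let w = ((let p = true in (\q.(\r.p))) (if true then (\s.0) else (\t.6))) in ((8 + 3) * (4 + 4))) < (((if ((\a.true) 2) then (let b = true in (\c.7)) else ((\d.(\e.d)) 9)) ((\f.f) ((\g.(\h.false)) 3))) - ((if (let m = true in m) then (let n = true in 4) else 1) * ((5 * 8) - (8 - 6)))))
step 3: [let@0.0.0] ((let w = ((\q.(\r.true)) (if true then (\s.0) else (\t.6))) in ((8 + 3) * (4 + 4))) < (((if ((\a.true) 2) then (let b = true in (\c.7)) else ((\d.(\e.d)) 9)) ((\f.f) ((\g.(\h.false)) 3))) - ((if (let m = true in m) then (let n = true in 4) else 1) * ((5 * 8) - (8 - 6)))))
step 4: [if@0.0.1] ((let w = ((\q.(\r.true)) (\s.0)) in ((8 + 3) * (4 + 4))) < (((if ((\a.true) 2) then (let b = true in (\c.7)) else ((\d.(\e.d)) 9)) ((\f.f) ((\g.(\h.false)) 3))) - ((if (let m = true in m) then (let n = true in 4) else 1) * ((5 * 8) - (8 - 6)))))
step 5: [beta@0.0] ((let w = (\r.true) in ((8 + 3) * (4 + 4))) < (((if ((\a.true) 2) then (let b = true in (\c.7)) else ((\d.(\e.d)) 9)) ((\f.f) ((\g.(\h.false)) 3))) - ((if (let m = true in m) then (let n = true in 4) else 1) * ((5 * 8) - (8 - 6)))))
step 6: [let@0] (((8 + 3) * (4 + 4)) < (((if ((\a.true) 2) then (let b = true in (\c.7)) else ((\d.(\e.d)) 9)) ((\f.f) ((\g.(\h.false)) 3))) - ((if (let m = true in m) then (let n = true in 4) else 1) * ((5 * 8) - (8 - 6)))))
step 7: [delta@0.0] ((11 * (4 + 4)) < (((if ((\a.true) 2) then (let b = true in (\c.7)) else ((\d.(\e.d)) 9)) ((\f.f) ((\g.(\h.false)) 3))) - ((if (let m = true in m) then (let n = true in 4) else 1) * ((5 * 8) - (8 - 6)))))
step 8: [delta@0.1] ((11 * 8) < (((if ((\a.true) 2) then (let b = true in (\c.7)) else ((\d.(\e.d)) 9)) ((\f.f) ((\g.(\h.false)) 3))) - ((if (let m = true in m) then (let n = true in 4) else 1) * ((5 * 8) - (8 - 6)))))
step 9: [delta@0] (88 < (((if ((\a.true) 2) then (let b = true in (\c.7)) else ((\d.(\e.d)) 9)) ((\f.f) ((\g.(\h.false)) 3))) - ((if (let m = true in m) then (let n = true in 4) else 1) * ((5 * 8) - (8 - 6)))))
step 10: [beta@1.0.0.0] (88 < (((if true then (let b = true in (\c.7)) else ((\d.(\e.d)) 9)) ((\f.f) ((\g.(\h.false)) 3))) - ((if (let m = true in m) then (let n = true in 4) else 1) * ((5 * 8) - (8 - 6)))))
step 11: [if@1.0.0] (88 < (((let b = true in (\c.7)) ((\f.f) ((\g.(\h.false)) 3))) - ((if (let m = true in m) then (let n = true in 4) else 1) * ((5 * 8) - (8 - 6)))))
step 12: [let@1.0.0] (88 < (((\c.7) ((\f.f) ((\g.(\h.false)) 3))) - ((if (let m = true in m) then (let n = true in 4) else 1) * ((5 * 8) - (8 - 6)))))
step 13: [beta@1.0.1.1] (88 < (((\c.7) ((\f.f) (\h.false))) - ((if (let m = true in m) then (let n = true in 4) else 1) * ((5 * 8) - (8 - 6)))))
step 14: [beta@1.0.1] (88 < (((\c.7) (\h.false)) - ((if (let m = true in m) then (let n = true in 4) else 1) * ((5 * 8) - (8 - 6)))))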